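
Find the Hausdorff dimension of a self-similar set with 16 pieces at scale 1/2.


For a self-similar set with N copies scaled by 1/r:
dim_H = log(N)/log(r) = log(16)/log(2)
= 2.772589/0.693147
= 4


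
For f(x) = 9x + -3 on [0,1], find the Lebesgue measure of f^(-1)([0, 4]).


f^(-1)([0, 4]) = {x : 0 <= 9x + -3 <= 4}
Solving: (0 - -3)/9 <= x <= (4 - -3)/9
= [0.333333, 0.777778]
Intersecting with [0,1]: [0.333333, 0.777778]
Measure = 0.777778 - 0.333333 = 0.444444


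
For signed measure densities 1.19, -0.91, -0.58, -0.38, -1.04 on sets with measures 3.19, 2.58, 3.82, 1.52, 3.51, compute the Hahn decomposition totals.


Step 1: Compute signed measure on each set:
  Set 1: 1.19 * 3.19 = 3.7961
  Set 2: -0.91 * 2.58 = -2.3478
  Set 3: -0.58 * 3.82 = -2.2156
  Set 4: -0.38 * 1.52 = -0.5776
  Set 5: -1.04 * 3.51 = -3.6504
Step 2: Total signed measure = (3.7961) + (-2.3478) + (-2.2156) + (-0.5776) + (-3.6504)
     = -4.9953
Step 3: Positive part mu+(X) = sum of positive contributions = 3.7961
Step 4: Negative part mu-(X) = |sum of negative contributions| = 8.7914


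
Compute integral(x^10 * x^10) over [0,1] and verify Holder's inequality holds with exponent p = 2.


Step 1: Exact integral of f*g = integral(x^20, 0, 1) = 1/21
     = 0.047619
Step 2: Holder bound with p=2, q=2:
  ||f||_p = (integral x^20 dx)^(1/2) = (1/21)^(1/2) = 0.218218
  ||g||_q = (integral x^20 dx)^(1/2) = (1/21)^(1/2) = 0.218218
Step 3: Holder bound = ||f||_p * ||g||_q = 0.218218 * 0.218218 = 0.047619
Verification: 0.047619 <= 0.047619 (Holder holds)


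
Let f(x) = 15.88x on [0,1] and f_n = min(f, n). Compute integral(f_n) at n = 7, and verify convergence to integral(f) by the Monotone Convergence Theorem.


f(x) = 15.88x on [0,1]; f_n(x) = min(15.88x, n). At n = 7:
Step 1: f(x) reaches 7 at x = 7/15.88 = 0.440806
Step 2: integral(f_7) = integral(15.88x, 0, 0.440806) + integral(7, 0.440806, 1)
       = 15.88*0.440806^2/2 + 7*(1 - 0.440806)
       = 1.542821 + 3.914358
       = 5.457179
Step 3: As n -> infinity, f_n increases to f, so by MCT integral(f_n) -> integral(f) = 15.88/2 = 7.94.
Convergence: integral(f_7) = 5.457179 -> 7.94 as n -> infinity


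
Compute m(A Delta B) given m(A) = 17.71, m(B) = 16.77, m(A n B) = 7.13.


m(A Delta B) = m(A) + m(B) - 2*m(A n B)
= 17.71 + 16.77 - 2*7.13
= 17.71 + 16.77 - 14.26
= 20.22


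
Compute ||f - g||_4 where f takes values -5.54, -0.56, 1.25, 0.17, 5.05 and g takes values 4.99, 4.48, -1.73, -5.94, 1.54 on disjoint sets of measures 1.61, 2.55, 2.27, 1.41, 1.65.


Step 1: Compute differences f_i - g_i:
  -5.54 - 4.99 = -10.53
  -0.56 - 4.48 = -5.04
  1.25 - -1.73 = 2.98
  0.17 - -5.94 = 6.11
  5.05 - 1.54 = 3.51
Step 2: Compute |diff|^4 * measure for each set:
  |-10.53|^4 * 1.61 = 12294.573985 * 1.61 = 19794.264116
  |-5.04|^4 * 2.55 = 645.241283 * 2.55 = 1645.365271
  |2.98|^4 * 2.27 = 78.861504 * 2.27 = 179.015614
  |6.11|^4 * 1.41 = 1393.68569 * 1.41 = 1965.096823
  |3.51|^4 * 1.65 = 151.784864 * 1.65 = 250.445026
Step 3: Sum = 23834.18685
Step 4: ||f-g||_4 = (23834.18685)^(1/4) = 12.425105


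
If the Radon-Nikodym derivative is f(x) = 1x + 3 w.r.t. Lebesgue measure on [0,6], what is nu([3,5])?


nu(A) = integral_A (dnu/dmu) dmu = integral_3^5 (1x + 3) dx
Step 1: Antiderivative F(x) = (1/2)x^2 + 3x
Step 2: F(5) = (1/2)*5^2 + 3*5 = 12.5 + 15 = 27.5
Step 3: F(3) = (1/2)*3^2 + 3*3 = 4.5 + 9 = 13.5
Step 4: nu([3,5]) = F(5) - F(3) = 27.5 - 13.5 = 14


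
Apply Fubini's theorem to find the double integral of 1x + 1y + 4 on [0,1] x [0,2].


By Fubini, integrate in x first, then y.
Step 1: Fix y, integrate over x in [0,1]:
  integral(1x + 1y + 4, x=0..1)
  = 1*(1^2 - 0^2)/2 + (1y + 4)*(1 - 0)
  = 0.5 + (1y + 4)*1
  = 0.5 + 1y + 4
  = 4.5 + 1y
Step 2: Integrate over y in [0,2]:
  integral(4.5 + 1y, y=0..2)
  = 4.5*2 + 1*(2^2 - 0^2)/2
  = 9 + 2
  = 11


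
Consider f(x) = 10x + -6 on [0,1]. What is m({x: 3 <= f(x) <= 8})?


f^(-1)([3, 8]) = {x : 3 <= 10x + -6 <= 8}
Solving: (3 - -6)/10 <= x <= (8 - -6)/10
= [0.9, 1.4]
Intersecting with [0,1]: [0.9, 1]
Measure = 1 - 0.9 = 0.1


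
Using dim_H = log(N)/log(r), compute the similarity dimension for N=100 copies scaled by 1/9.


For a self-similar set with N copies scaled by 1/r:
dim_H = log(N)/log(r) = log(100)/log(9)
= 4.60517/2.197225
= 2.095903


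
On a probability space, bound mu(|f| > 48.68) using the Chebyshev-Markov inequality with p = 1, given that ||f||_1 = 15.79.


Chebyshev/Markov inequality: mu(|f| > eps) <= (||f||_p / eps)^p
Step 1: ||f||_1 / eps = 15.79 / 48.68 = 0.324363
Step 2: Raise to power p = 1:
  (0.324363)^1 = 0.324363
Step 3: Therefore mu(|f| > 48.68) <= 0.324363


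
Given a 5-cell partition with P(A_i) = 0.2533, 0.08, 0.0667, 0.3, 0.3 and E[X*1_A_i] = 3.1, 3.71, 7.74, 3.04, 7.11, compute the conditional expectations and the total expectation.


For each cell A_i: E[X|A_i] = E[X*1_A_i] / P(A_i)
Step 1: E[X|A_1] = 3.1 / 0.2533 = 12.238452
Step 2: E[X|A_2] = 3.71 / 0.08 = 46.375
Step 3: E[X|A_3] = 7.74 / 0.0667 = 116.041979
Step 4: E[X|A_4] = 3.04 / 0.3 = 10.133333
Step 5: E[X|A_5] = 7.11 / 0.3 = 23.7
Verification: E[X] = sum E[X*1_A_i] = 3.1 + 3.71 + 7.74 + 3.04 + 7.11 = 24.7


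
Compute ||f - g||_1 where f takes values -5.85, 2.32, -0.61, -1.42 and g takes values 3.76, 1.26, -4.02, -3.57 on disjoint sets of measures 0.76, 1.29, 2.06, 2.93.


Step 1: Compute differences f_i - g_i:
  -5.85 - 3.76 = -9.61
  2.32 - 1.26 = 1.06
  -0.61 - -4.02 = 3.41
  -1.42 - -3.57 = 2.15
Step 2: Compute |diff|^1 * measure for each set:
  |-9.61|^1 * 0.76 = 9.61 * 0.76 = 7.3036
  |1.06|^1 * 1.29 = 1.06 * 1.29 = 1.3674
  |3.41|^1 * 2.06 = 3.41 * 2.06 = 7.0246
  |2.15|^1 * 2.93 = 2.15 * 2.93 = 6.2995
Step 3: Sum = 21.9951
Step 4: ||f-g||_1 = (21.9951)^(1/1) = 21.9951


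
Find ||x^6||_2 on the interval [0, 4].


Step 1: ||f||_2 = (integral_0^4 |x^6|^2 dx)^(1/2)
     = (integral_0^4 x^12 dx)^(1/2)
Step 2: integral_0^4 x^12 dx = [x^13/(13)] from 0 to 4 = 4^13/13
     = 67108864/13 = 5.162220e+06
Step 3: ||f||_2 = (5.162220e+06)^(1/2) = 2272.052004


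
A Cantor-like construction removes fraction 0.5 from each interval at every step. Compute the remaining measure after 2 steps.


Step 1: At each step, fraction remaining = 1 - 0.5 = 0.5
Step 2: After 2 steps, measure = (0.5)^2
Step 3: Computing the power step by step:
  After step 1: 0.5
  After step 2: 0.25
Result = 0.25


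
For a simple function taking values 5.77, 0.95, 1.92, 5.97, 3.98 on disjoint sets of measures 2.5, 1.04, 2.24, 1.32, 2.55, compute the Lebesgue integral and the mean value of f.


Step 1: Integral = sum(value_i * measure_i)
= 5.77*2.5 + 0.95*1.04 + 1.92*2.24 + 5.97*1.32 + 3.98*2.55
= 14.425 + 0.988 + 4.3008 + 7.8804 + 10.149
= 37.7432
Step 2: Total measure of domain = 2.5 + 1.04 + 2.24 + 1.32 + 2.55 = 9.65
Step 3: Average value = 37.7432 / 9.65 = 3.911212


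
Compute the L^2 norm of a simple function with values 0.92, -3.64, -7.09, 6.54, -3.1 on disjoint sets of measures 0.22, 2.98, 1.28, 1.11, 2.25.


Step 1: Compute |f_i|^2 for each value:
  |0.92|^2 = 0.8464
  |-3.64|^2 = 13.2496
  |-7.09|^2 = 50.2681
  |6.54|^2 = 42.7716
  |-3.1|^2 = 9.61
Step 2: Multiply by measures and sum:
  0.8464 * 0.22 = 0.186208
  13.2496 * 2.98 = 39.483808
  50.2681 * 1.28 = 64.343168
  42.7716 * 1.11 = 47.476476
  9.61 * 2.25 = 21.6225
Sum = 0.186208 + 39.483808 + 64.343168 + 47.476476 + 21.6225 = 173.11216
Step 3: Take the p-th root:
||f||_2 = (173.11216)^(1/2) = 13.157209


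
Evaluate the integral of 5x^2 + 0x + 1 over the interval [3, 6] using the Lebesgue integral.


The Lebesgue integral of a Riemann-integrable function agrees with the Riemann integral.
Antiderivative F(x) = (5/3)x^3 + (0/2)x^2 + 1x
F(6) = (5/3)*6^3 + (0/2)*6^2 + 1*6
     = (5/3)*216 + (0/2)*36 + 1*6
     = 360 + 0.0 + 6
     = 366
F(3) = 48
Integral = F(6) - F(3) = 366 - 48 = 318


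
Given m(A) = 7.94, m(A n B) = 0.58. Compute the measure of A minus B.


m(A \ B) = m(A) - m(A n B)
= 7.94 - 0.58
= 7.36


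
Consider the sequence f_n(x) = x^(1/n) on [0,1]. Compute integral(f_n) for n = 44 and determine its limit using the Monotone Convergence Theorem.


At n = 44: f_44(x) = x^(1/44).
Step 1: integral(x^(1/44), 0, 1) = [x^(1/44+1) / (1/44+1)] from 0 to 1
     = 1 / (1/44 + 1) = 1 / ((44+1)/44) = 44/(44+1)
     = 44/45 = 0.977778
Step 2: As n -> infinity, f_n(x) = x^(1/n) -> 1 for x in (0,1], and f_n is increasing in n.
By MCT, lim_n integral(f_n) = integral(lim_n f_n) = integral(1, 0, 1) = 1.
Step 3: Verify convergence: 44/45 = 0.977778 -> 1


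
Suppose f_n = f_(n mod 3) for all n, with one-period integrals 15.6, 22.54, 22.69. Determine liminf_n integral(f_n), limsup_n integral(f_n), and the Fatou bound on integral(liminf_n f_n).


The sequence (integral(f_n)) is periodic with period 3, repeating the values 15.6, 22.54, 22.69 indefinitely.
Step 1: For a periodic sequence, every tail (a_m, a_(m+1), ...) contains all 3 period values infinitely often.
Step 2: Hence inf of every tail = min of the period values = min(15.6, 22.54, 22.69) = 15.6.
        liminf_n integral(f_n) = sup over m of (inf of tail from m) = 15.6.
Step 3: Similarly sup of every tail = max of the period values = 22.69.
        limsup_n integral(f_n) = 22.69.
Step 4: Fatou's lemma: integral(liminf_n f_n) <= liminf_n integral(f_n) = 15.6.
        So the integral of the pointwise liminf is at most 15.6.


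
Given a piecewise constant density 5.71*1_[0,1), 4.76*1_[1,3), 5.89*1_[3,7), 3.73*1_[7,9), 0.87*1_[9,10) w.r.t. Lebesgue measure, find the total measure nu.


Integrate each piece of the Radon-Nikodym derivative:
Step 1: integral_0^1 5.71 dx = 5.71*(1-0) = 5.71*1 = 5.71
Step 2: integral_1^3 4.76 dx = 4.76*(3-1) = 4.76*2 = 9.52
Step 3: integral_3^7 5.89 dx = 5.89*(7-3) = 5.89*4 = 23.56
Step 4: integral_7^9 3.73 dx = 3.73*(9-7) = 3.73*2 = 7.46
Step 5: integral_9^10 0.87 dx = 0.87*(10-9) = 0.87*1 = 0.87
Total: 5.71 + 9.52 + 23.56 + 7.46 + 0.87 = 47.12


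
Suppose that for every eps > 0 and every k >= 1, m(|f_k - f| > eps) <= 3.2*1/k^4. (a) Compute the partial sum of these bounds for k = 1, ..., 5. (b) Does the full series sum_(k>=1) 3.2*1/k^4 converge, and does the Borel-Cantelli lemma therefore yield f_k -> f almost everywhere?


Step 1: List the terms 3.2*1/k^4 for k = 1 to 5:
  k=1: 3.2
  k=2: 0.2
  k=3: 0.039506
  k=4: 0.0125
  k=5: 0.00512
Step 2: Partial sum = 3.2 + 0.2 + 0.039506 + 0.0125 + 0.00512
     = 3.457126
Step 3: The full series sum_(k>=1) 3.2*1/k^4 converges (p-series with p = 4 > 1; a constant multiple of a convergent series converges).
Step 4: Fix eps > 0. Since sum_k m(|f_k - f| > eps) < infinity, the Borel-Cantelli lemma gives
        m(limsup_k {|f_k - f| > eps}) = 0, i.e. for a.e. x, |f_k(x) - f(x)| <= eps for all large k.
        Applying this with eps = 1/j for j = 1, 2, ... and intersecting the countably many full-measure sets,
        for a.e. x we get limsup_k |f_k(x) - f(x)| <= 1/j for every j, hence f_k -> f almost everywhere.
Conclusion: series converges; Borel-Cantelli yields f_k -> f a.e.


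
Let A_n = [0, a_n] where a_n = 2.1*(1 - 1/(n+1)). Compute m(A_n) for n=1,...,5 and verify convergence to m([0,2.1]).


By continuity of measure from below: if A_n increases to A, then m(A_n) -> m(A).
Here A = [0, 2.1], so m(A) = 2.1
Step 1: a_1 = 2.1*(1 - 1/2) = 1.05, m(A_1) = 1.05
Step 2: a_2 = 2.1*(1 - 1/3) = 1.4, m(A_2) = 1.4
Step 3: a_3 = 2.1*(1 - 1/4) = 1.575, m(A_3) = 1.575
Step 4: a_4 = 2.1*(1 - 1/5) = 1.68, m(A_4) = 1.68
Step 5: a_5 = 2.1*(1 - 1/6) = 1.75, m(A_5) = 1.75
Limit: m(A_n) -> m([0,2.1]) = 2.1


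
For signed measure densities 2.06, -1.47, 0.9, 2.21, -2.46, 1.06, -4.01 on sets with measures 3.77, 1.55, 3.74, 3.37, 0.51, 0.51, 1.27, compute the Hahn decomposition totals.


Step 1: Compute signed measure on each set:
  Set 1: 2.06 * 3.77 = 7.7662
  Set 2: -1.47 * 1.55 = -2.2785
  Set 3: 0.9 * 3.74 = 3.366
  Set 4: 2.21 * 3.37 = 7.4477
  Set 5: -2.46 * 0.51 = -1.2546
  Set 6: 1.06 * 0.51 = 0.5406
  Set 7: -4.01 * 1.27 = -5.0927
Step 2: Total signed measure = (7.7662) + (-2.2785) + (3.366) + (7.4477) + (-1.2546) + (0.5406) + (-5.0927)
     = 10.4947
Step 3: Positive part mu+(X) = sum of positive contributions = 19.1205
Step 4: Negative part mu-(X) = |sum of negative contributions| = 8.6258


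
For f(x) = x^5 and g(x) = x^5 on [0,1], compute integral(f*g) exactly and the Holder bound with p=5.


Step 1: Exact integral of f*g = integral(x^10, 0, 1) = 1/11
     = 0.090909
Step 2: Holder bound with p=5, q=1.25:
  ||f||_p = (integral x^25 dx)^(1/5) = (1/26)^(1/5) = 0.521201
  ||g||_q = (integral x^6.25 dx)^(1/1.25) = (1/7.25)^(1/1.25) = 0.204989
Step 3: Holder bound = ||f||_p * ||g||_q = 0.521201 * 0.204989 = 0.10684
Verification: 0.090909 <= 0.10684 (Holder holds)


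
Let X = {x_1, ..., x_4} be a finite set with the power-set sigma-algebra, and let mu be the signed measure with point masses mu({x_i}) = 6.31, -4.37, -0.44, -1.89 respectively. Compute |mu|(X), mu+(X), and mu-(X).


Step 1: Every measurable set is a union of atoms (the cells / points), so a Hahn decomposition is
  obtained by grouping atoms by sign: P = union of atoms with mu > 0, N = union of the remaining atoms.
  Atoms in P (indices): 1;  atoms in N (indices): 2, 3, 4
  Positive values: 6.31
  Negative values: -4.37, -0.44, -1.89
Step 2: mu+(X) = mu(P) = sum of positive atom values = 6.31
Step 3: mu-(X) = -mu(N) = sum of |negative atom values| = 6.7
Step 4: |mu|(X) = mu+(X) + mu-(X) = 6.31 + 6.7 = 13.01


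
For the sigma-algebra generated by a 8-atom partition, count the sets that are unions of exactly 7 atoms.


Each element of F is a union of some subset of the 8 atoms.
Elements that are unions of exactly 7 atoms correspond to 7-element subsets of the 8 atoms.
Count = C(8, 7) = 8! / (7! * 1!) = 8.


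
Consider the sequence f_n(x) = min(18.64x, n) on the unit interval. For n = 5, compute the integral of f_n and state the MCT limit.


f(x) = 18.64x on [0,1]; f_n(x) = min(18.64x, n). At n = 5:
Step 1: f(x) reaches 5 at x = 5/18.64 = 0.26824
Step 2: integral(f_5) = integral(18.64x, 0, 0.26824) + integral(5, 0.26824, 1)
       = 18.64*0.26824^2/2 + 5*(1 - 0.26824)
       = 0.670601 + 3.658798
       = 4.329399
Step 3: As n -> infinity, f_n increases to f, so by MCT integral(f_n) -> integral(f) = 18.64/2 = 9.32.
Convergence: integral(f_5) = 4.329399 -> 9.32 as n -> infinity


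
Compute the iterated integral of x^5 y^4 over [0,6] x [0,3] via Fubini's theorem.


By Fubini's theorem, the double integral factors as a product of single integrals:
Step 1: integral_0^6 x^5 dx = [x^6/6] from 0 to 6
     = 6^6/6 = 7776
Step 2: integral_0^3 y^4 dy = [y^5/5] from 0 to 3
     = 3^5/5 = 48.6
Step 3: Double integral = 7776 * 48.6 = 377913.6


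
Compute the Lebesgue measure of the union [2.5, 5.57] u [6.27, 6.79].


For pairwise disjoint intervals, m(union) = sum of lengths.
= (5.57 - 2.5) + (6.79 - 6.27)
= 3.07 + 0.52
= 3.59


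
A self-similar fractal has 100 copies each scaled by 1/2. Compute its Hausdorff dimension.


For a self-similar set with N copies scaled by 1/r:
dim_H = log(N)/log(r) = log(100)/log(2)
= 4.60517/0.693147
= 6.643856


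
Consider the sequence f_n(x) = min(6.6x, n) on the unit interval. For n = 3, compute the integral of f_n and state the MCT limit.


f(x) = 6.6x on [0,1]; f_n(x) = min(6.6x, n). At n = 3:
Step 1: f(x) reaches 3 at x = 3/6.6 = 0.454545
Step 2: integral(f_3) = integral(6.6x, 0, 0.454545) + integral(3, 0.454545, 1)
       = 6.6*0.454545^2/2 + 3*(1 - 0.454545)
       = 0.681818 + 1.636364
       = 2.318182
Step 3: As n -> infinity, f_n increases to f, so by MCT integral(f_n) -> integral(f) = 6.6/2 = 3.3.
Convergence: integral(f_3) = 2.318182 -> 3.3 as n -> infinity


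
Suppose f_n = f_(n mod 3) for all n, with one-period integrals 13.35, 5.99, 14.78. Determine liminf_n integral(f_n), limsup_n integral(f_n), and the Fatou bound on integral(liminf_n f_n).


The sequence (integral(f_n)) is periodic with period 3, repeating the values 13.35, 5.99, 14.78 indefinitely.
Step 1: For a periodic sequence, every tail (a_m, a_(m+1), ...) contains all 3 period values infinitely often.
Step 2: Hence inf of every tail = min of the period values = min(13.35, 5.99, 14.78) = 5.99.
        liminf_n integral(f_n) = sup over m of (inf of tail from m) = 5.99.
Step 3: Similarly sup of every tail = max of the period values = 14.78.
        limsup_n integral(f_n) = 14.78.
Step 4: Fatou's lemma: integral(liminf_n f_n) <= liminf_n integral(f_n) = 5.99.
        So the integral of the pointwise liminf is at most 5.99.


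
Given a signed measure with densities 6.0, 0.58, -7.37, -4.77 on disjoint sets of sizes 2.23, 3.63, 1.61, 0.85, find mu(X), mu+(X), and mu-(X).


Step 1: Compute signed measure on each set:
  Set 1: 6.0 * 2.23 = 13.38
  Set 2: 0.58 * 3.63 = 2.1054
  Set 3: -7.37 * 1.61 = -11.8657
  Set 4: -4.77 * 0.85 = -4.0545
Step 2: Total signed measure = (13.38) + (2.1054) + (-11.8657) + (-4.0545)
     = -0.4348
Step 3: Positive part mu+(X) = sum of positive contributions = 15.4854
Step 4: Negative part mu-(X) = |sum of negative contributions| = 15.9202


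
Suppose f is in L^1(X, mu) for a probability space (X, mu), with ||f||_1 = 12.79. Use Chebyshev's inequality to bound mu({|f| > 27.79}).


Chebyshev/Markov inequality: mu(|f| > eps) <= (||f||_p / eps)^p
Step 1: ||f||_1 / eps = 12.79 / 27.79 = 0.460237
Step 2: Raise to power p = 1:
  (0.460237)^1 = 0.460237
Step 3: Therefore mu(|f| > 27.79) <= 0.460237


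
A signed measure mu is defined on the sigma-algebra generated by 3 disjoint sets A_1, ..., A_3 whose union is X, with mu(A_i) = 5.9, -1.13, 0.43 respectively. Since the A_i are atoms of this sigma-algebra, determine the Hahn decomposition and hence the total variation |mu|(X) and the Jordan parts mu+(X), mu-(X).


Step 1: Every measurable set is a union of atoms (the cells / points), so a Hahn decomposition is
  obtained by grouping atoms by sign: P = union of atoms with mu > 0, N = union of the remaining atoms.
  Atoms in P (indices): 1, 3;  atoms in N (indices): 2
  Positive values: 5.9, 0.43
  Negative values: -1.13
Step 2: mu+(X) = mu(P) = sum of positive atom values = 6.33
Step 3: mu-(X) = -mu(N) = sum of |negative atom values| = 1.13
Step 4: |mu|(X) = mu+(X) + mu-(X) = 6.33 + 1.13 = 7.46


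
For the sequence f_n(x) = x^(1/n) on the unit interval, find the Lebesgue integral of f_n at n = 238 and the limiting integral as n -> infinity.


At n = 238: f_238(x) = x^(1/238).
Step 1: integral(x^(1/238), 0, 1) = [x^(1/238+1) / (1/238+1)] from 0 to 1
     = 1 / (1/238 + 1) = 1 / ((238+1)/238) = 238/(238+1)
     = 238/239 = 0.995816
Step 2: As n -> infinity, f_n(x) = x^(1/n) -> 1 for x in (0,1], and f_n is increasing in n.
By MCT, lim_n integral(f_n) = integral(lim_n f_n) = integral(1, 0, 1) = 1.
Step 3: Verify convergence: 238/239 = 0.995816 -> 1


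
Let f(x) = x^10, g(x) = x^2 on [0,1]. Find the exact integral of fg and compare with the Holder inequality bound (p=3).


Step 1: Exact integral of f*g = integral(x^12, 0, 1) = 1/13
     = 0.076923
Step 2: Holder bound with p=3, q=1.5:
  ||f||_p = (integral x^30 dx)^(1/3) = (1/31)^(1/3) = 0.318331
  ||g||_q = (integral x^3 dx)^(1/1.5) = (1/4)^(1/1.5) = 0.39685
Step 3: Holder bound = ||f||_p * ||g||_q = 0.318331 * 0.39685 = 0.12633
Verification: 0.076923 <= 0.12633 (Holder holds)


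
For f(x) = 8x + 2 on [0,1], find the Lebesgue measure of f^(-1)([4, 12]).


f^(-1)([4, 12]) = {x : 4 <= 8x + 2 <= 12}
Solving: (4 - 2)/8 <= x <= (12 - 2)/8
= [0.25, 1.25]
Intersecting with [0,1]: [0.25, 1]
Measure = 1 - 0.25 = 0.75


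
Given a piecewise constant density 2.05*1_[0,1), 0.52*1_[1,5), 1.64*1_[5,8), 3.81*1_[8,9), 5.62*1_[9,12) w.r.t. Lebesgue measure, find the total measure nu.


Integrate each piece of the Radon-Nikodym derivative:
Step 1: integral_0^1 2.05 dx = 2.05*(1-0) = 2.05*1 = 2.05
Step 2: integral_1^5 0.52 dx = 0.52*(5-1) = 0.52*4 = 2.08
Step 3: integral_5^8 1.64 dx = 1.64*(8-5) = 1.64*3 = 4.92
Step 4: integral_8^9 3.81 dx = 3.81*(9-8) = 3.81*1 = 3.81
Step 5: integral_9^12 5.62 dx = 5.62*(12-9) = 5.62*3 = 16.86
Total: 2.05 + 2.08 + 4.92 + 3.81 + 16.86 = 29.72


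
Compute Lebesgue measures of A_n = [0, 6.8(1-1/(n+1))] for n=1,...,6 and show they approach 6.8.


By continuity of measure from below: if A_n increases to A, then m(A_n) -> m(A).
Here A = [0, 6.8], so m(A) = 6.8
Step 1: a_1 = 6.8*(1 - 1/2) = 3.4, m(A_1) = 3.4
Step 2: a_2 = 6.8*(1 - 1/3) = 4.5333, m(A_2) = 4.5333
Step 3: a_3 = 6.8*(1 - 1/4) = 5.1, m(A_3) = 5.1
Step 4: a_4 = 6.8*(1 - 1/5) = 5.44, m(A_4) = 5.44
Step 5: a_5 = 6.8*(1 - 1/6) = 5.6667, m(A_5) = 5.6667
Step 6: a_6 = 6.8*(1 - 1/7) = 5.8286, m(A_6) = 5.8286
Limit: m(A_n) -> m([0,6.8]) = 6.8


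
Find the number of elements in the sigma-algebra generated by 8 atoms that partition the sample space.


Each element of the sigma-algebra is a union of some subset of the 8 atoms.
The number of such subsets is 2^8 = 256.


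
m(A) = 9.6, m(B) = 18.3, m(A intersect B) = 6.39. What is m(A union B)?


By inclusion-exclusion: m(A u B) = m(A) + m(B) - m(A n B)
= 9.6 + 18.3 - 6.39
= 21.51


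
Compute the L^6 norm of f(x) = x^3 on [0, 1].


Step 1: ||f||_6 = (integral_0^1 |x^3|^6 dx)^(1/6)
     = (integral_0^1 x^18 dx)^(1/6)
Step 2: integral_0^1 x^18 dx = [x^19/(19)] from 0 to 1 = 1^19/19
     = 1/19 = 0.052632
Step 3: ||f||_6 = (0.052632)^(1/6) = 0.612173


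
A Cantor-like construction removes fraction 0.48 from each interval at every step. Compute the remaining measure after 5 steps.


Step 1: At each step, fraction remaining = 1 - 0.48 = 0.52
Step 2: After 5 steps, measure = (0.52)^5
Step 3: Computing the power step by step:
  After step 1: 0.52
  After step 2: 0.2704
  After step 3: 0.140608
  After step 4: 0.073116
  After step 5: 0.03802
Result = 0.03802


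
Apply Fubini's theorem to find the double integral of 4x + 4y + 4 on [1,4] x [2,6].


By Fubini, integrate in x first, then y.
Step 1: Fix y, integrate over x in [1,4]:
  integral(4x + 4y + 4, x=1..4)
  = 4*(4^2 - 1^2)/2 + (4y + 4)*(4 - 1)
  = 30 + (4y + 4)*3
  = 30 + 12y + 12
  = 42 + 12y
Step 2: Integrate over y in [2,6]:
  integral(42 + 12y, y=2..6)
  = 42*4 + 12*(6^2 - 2^2)/2
  = 168 + 192
  = 360


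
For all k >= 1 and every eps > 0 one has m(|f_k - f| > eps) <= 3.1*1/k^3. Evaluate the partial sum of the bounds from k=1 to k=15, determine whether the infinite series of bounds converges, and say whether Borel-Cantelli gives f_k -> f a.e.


Step 1: List the terms 3.1*1/k^3 for k = 1 to 15:
  k=1: 3.1
  k=2: 0.3875
  k=3: 0.114815
  k=4: 0.048438
  k=5: 0.0248
  k=6: 0.014352
  k=7: 0.009038
  k=8: 0.006055
  k=9: 0.004252
  k=10: 0.0031
  k=11: 0.002329
  k=12: 0.001794
  k=13: 0.001411
  k=14: 0.00113
  k=15: 9.185185e-04
Step 2: Partial sum = 3.1 + 0.3875 + 0.114815 + 0.048438 + 0.0248 + 0.014352 + 0.009038 + 0.006055 + 0.004252 + 0.0031 + 0.002329 + 0.001794 + 0.001411 + 0.00113 + 9.185185e-04
     = 3.719931
Step 3: The full series sum_(k>=1) 3.1*1/k^3 converges (p-series with p = 3 > 1; a constant multiple of a convergent series converges).
Step 4: Fix eps > 0. Since sum_k m(|f_k - f| > eps) < infinity, the Borel-Cantelli lemma gives
        m(limsup_k {|f_k - f| > eps}) = 0, i.e. for a.e. x, |f_k(x) - f(x)| <= eps for all large k.
        Applying this with eps = 1/j for j = 1, 2, ... and intersecting the countably many full-measure sets,
        for a.e. x we get limsup_k |f_k(x) - f(x)| <= 1/j for every j, hence f_k -> f almost everywhere.
Conclusion: series converges; Borel-Cantelli yields f_k -> f a.e.


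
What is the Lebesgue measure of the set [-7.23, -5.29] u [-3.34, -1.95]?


For pairwise disjoint intervals, m(union) = sum of lengths.
= (-5.29 - -7.23) + (-1.95 - -3.34)
= 1.94 + 1.39
= 3.33


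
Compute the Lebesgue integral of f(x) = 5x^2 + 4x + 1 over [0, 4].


The Lebesgue integral of a Riemann-integrable function agrees with the Riemann integral.
Antiderivative F(x) = (5/3)x^3 + (4/2)x^2 + 1x
F(4) = (5/3)*4^3 + (4/2)*4^2 + 1*4
     = (5/3)*64 + (4/2)*16 + 1*4
     = 106.666667 + 32 + 4
     = 142.666667
F(0) = 0.0
Integral = F(4) - F(0) = 142.666667 - 0.0 = 142.666667


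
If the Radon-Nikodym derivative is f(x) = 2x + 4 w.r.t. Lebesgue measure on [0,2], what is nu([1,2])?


nu(A) = integral_A (dnu/dmu) dmu = integral_1^2 (2x + 4) dx
Step 1: Antiderivative F(x) = (2/2)x^2 + 4x
Step 2: F(2) = (2/2)*2^2 + 4*2 = 4 + 8 = 12
Step 3: F(1) = (2/2)*1^2 + 4*1 = 1 + 4 = 5
Step 4: nu([1,2]) = F(2) - F(1) = 12 - 5 = 7


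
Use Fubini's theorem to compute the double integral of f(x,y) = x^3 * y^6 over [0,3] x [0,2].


By Fubini's theorem, the double integral factors as a product of single integrals:
Step 1: integral_0^3 x^3 dx = [x^4/4] from 0 to 3
     = 3^4/4 = 20.25
Step 2: integral_0^2 y^6 dy = [y^7/7] from 0 to 2
     = 2^7/7 = 18.285714
Step 3: Double integral = 20.25 * 18.285714 = 370.285714


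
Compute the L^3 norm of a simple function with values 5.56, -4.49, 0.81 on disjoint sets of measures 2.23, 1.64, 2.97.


Step 1: Compute |f_i|^3 for each value:
  |5.56|^3 = 171.879616
  |-4.49|^3 = 90.518849
  |0.81|^3 = 0.531441
Step 2: Multiply by measures and sum:
  171.879616 * 2.23 = 383.291544
  90.518849 * 1.64 = 148.450912
  0.531441 * 2.97 = 1.57838
Sum = 383.291544 + 148.450912 + 1.57838 = 533.320836
Step 3: Take the p-th root:
||f||_3 = (533.320836)^(1/3) = 8.109539


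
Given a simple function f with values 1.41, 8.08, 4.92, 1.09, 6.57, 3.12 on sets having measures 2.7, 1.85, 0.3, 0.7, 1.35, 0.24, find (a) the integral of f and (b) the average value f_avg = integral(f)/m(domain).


Step 1: Integral = sum(value_i * measure_i)
= 1.41*2.7 + 8.08*1.85 + 4.92*0.3 + 1.09*0.7 + 6.57*1.35 + 3.12*0.24
= 3.807 + 14.948 + 1.476 + 0.763 + 8.8695 + 0.7488
= 30.6123
Step 2: Total measure of domain = 2.7 + 1.85 + 0.3 + 0.7 + 1.35 + 0.24 = 7.14
Step 3: Average value = 30.6123 / 7.14 = 4.287437


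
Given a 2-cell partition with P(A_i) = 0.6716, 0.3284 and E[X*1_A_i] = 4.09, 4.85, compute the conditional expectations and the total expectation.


For each cell A_i: E[X|A_i] = E[X*1_A_i] / P(A_i)
Step 1: E[X|A_1] = 4.09 / 0.6716 = 6.089934
Step 2: E[X|A_2] = 4.85 / 0.3284 = 14.768575
Verification: E[X] = sum E[X*1_A_i] = 4.09 + 4.85 = 8.94


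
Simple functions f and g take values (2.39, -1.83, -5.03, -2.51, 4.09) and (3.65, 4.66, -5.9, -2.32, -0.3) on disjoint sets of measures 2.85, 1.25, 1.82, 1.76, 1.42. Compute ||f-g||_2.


Step 1: Compute differences f_i - g_i:
  2.39 - 3.65 = -1.26
  -1.83 - 4.66 = -6.49
  -5.03 - -5.9 = 0.87
  -2.51 - -2.32 = -0.19
  4.09 - -0.3 = 4.39
Step 2: Compute |diff|^2 * measure for each set:
  |-1.26|^2 * 2.85 = 1.5876 * 2.85 = 4.52466
  |-6.49|^2 * 1.25 = 42.1201 * 1.25 = 52.650125
  |0.87|^2 * 1.82 = 0.7569 * 1.82 = 1.377558
  |-0.19|^2 * 1.76 = 0.0361 * 1.76 = 0.063536
  |4.39|^2 * 1.42 = 19.2721 * 1.42 = 27.366382
Step 3: Sum = 85.982261
Step 4: ||f-g||_2 = (85.982261)^(1/2) = 9.272662


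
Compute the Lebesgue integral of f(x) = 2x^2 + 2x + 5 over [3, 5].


The Lebesgue integral of a Riemann-integrable function agrees with the Riemann integral.
Antiderivative F(x) = (2/3)x^3 + (2/2)x^2 + 5x
F(5) = (2/3)*5^3 + (2/2)*5^2 + 5*5
     = (2/3)*125 + (2/2)*25 + 5*5
     = 83.333333 + 25 + 25
     = 133.333333
F(3) = 42
Integral = F(5) - F(3) = 133.333333 - 42 = 91.333333


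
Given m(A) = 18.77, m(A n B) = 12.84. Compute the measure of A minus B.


m(A \ B) = m(A) - m(A n B)
= 18.77 - 12.84
= 5.93


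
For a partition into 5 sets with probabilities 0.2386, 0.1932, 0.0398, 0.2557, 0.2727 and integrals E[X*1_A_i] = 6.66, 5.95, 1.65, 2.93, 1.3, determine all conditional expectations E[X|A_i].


For each cell A_i: E[X|A_i] = E[X*1_A_i] / P(A_i)
Step 1: E[X|A_1] = 6.66 / 0.2386 = 27.912825
Step 2: E[X|A_2] = 5.95 / 0.1932 = 30.797101
Step 3: E[X|A_3] = 1.65 / 0.0398 = 41.457286
Step 4: E[X|A_4] = 2.93 / 0.2557 = 11.458741
Step 5: E[X|A_5] = 1.3 / 0.2727 = 4.767143
Verification: E[X] = sum E[X*1_A_i] = 6.66 + 5.95 + 1.65 + 2.93 + 1.3 = 18.49


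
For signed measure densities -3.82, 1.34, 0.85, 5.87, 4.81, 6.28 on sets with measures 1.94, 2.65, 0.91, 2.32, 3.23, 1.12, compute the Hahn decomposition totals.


Step 1: Compute signed measure on each set:
  Set 1: -3.82 * 1.94 = -7.4108
  Set 2: 1.34 * 2.65 = 3.551
  Set 3: 0.85 * 0.91 = 0.7735
  Set 4: 5.87 * 2.32 = 13.6184
  Set 5: 4.81 * 3.23 = 15.5363
  Set 6: 6.28 * 1.12 = 7.0336
Step 2: Total signed measure = (-7.4108) + (3.551) + (0.7735) + (13.6184) + (15.5363) + (7.0336)
     = 33.102
Step 3: Positive part mu+(X) = sum of positive contributions = 40.5128
Step 4: Negative part mu-(X) = |sum of negative contributions| = 7.4108


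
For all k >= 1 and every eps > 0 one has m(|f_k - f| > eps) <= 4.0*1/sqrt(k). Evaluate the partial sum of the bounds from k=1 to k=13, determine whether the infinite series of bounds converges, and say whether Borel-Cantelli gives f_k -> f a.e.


Step 1: List the terms 4.0*1/sqrt(k) for k = 1 to 13:
  k=1: 4
  k=2: 2.828427
  k=3: 2.309401
  k=4: 2
  k=5: 1.788854
  k=6: 1.632993
  k=7: 1.511858
  k=8: 1.414214
  k=9: 1.333333
  k=10: 1.264911
  k=11: 1.206045
  k=12: 1.154701
  k=13: 1.1094
Step 2: Partial sum = 4 + 2.828427 + 2.309401 + 2 + 1.788854 + 1.632993 + 1.511858 + 1.414214 + 1.333333 + 1.264911 + 1.206045 + 1.154701 + 1.1094
     = 23.554138
Step 3: The full series sum_(k>=1) 4.0*1/sqrt(k) diverges (p-series with p = 1/2 <= 1; a nonzero constant multiple of a divergent series diverges).
Step 4: The (first) Borel-Cantelli lemma requires a summable sequence of measures, so it does not apply here;
        from this bound alone no conclusion about a.e. convergence can be drawn (convergence in measure still
        gives an a.e.-convergent subsequence, but not a.e. convergence of the whole sequence).
Conclusion: series diverges; Borel-Cantelli is inconclusive about a.e. convergence of f_k.


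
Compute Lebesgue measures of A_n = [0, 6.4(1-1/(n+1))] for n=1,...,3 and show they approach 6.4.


By continuity of measure from below: if A_n increases to A, then m(A_n) -> m(A).
Here A = [0, 6.4], so m(A) = 6.4
Step 1: a_1 = 6.4*(1 - 1/2) = 3.2, m(A_1) = 3.2
Step 2: a_2 = 6.4*(1 - 1/3) = 4.2667, m(A_2) = 4.2667
Step 3: a_3 = 6.4*(1 - 1/4) = 4.8, m(A_3) = 4.8
Limit: m(A_n) -> m([0,6.4]) = 6.4


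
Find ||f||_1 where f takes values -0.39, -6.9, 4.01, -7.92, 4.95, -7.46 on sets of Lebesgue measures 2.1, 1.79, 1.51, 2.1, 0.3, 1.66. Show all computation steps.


Step 1: Compute |f_i|^1 for each value:
  |-0.39|^1 = 0.39
  |-6.9|^1 = 6.9
  |4.01|^1 = 4.01
  |-7.92|^1 = 7.92
  |4.95|^1 = 4.95
  |-7.46|^1 = 7.46
Step 2: Multiply by measures and sum:
  0.39 * 2.1 = 0.819
  6.9 * 1.79 = 12.351
  4.01 * 1.51 = 6.0551
  7.92 * 2.1 = 16.632
  4.95 * 0.3 = 1.485
  7.46 * 1.66 = 12.3836
Sum = 0.819 + 12.351 + 6.0551 + 16.632 + 1.485 + 12.3836 = 49.7257
Step 3: Take the p-th root:
||f||_1 = (49.7257)^(1/1) = 49.7257


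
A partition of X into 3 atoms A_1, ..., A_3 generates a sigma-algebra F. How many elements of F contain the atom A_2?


Each element of F is a union of some subset S of the 3 atoms.
The element contains A_2 iff A_2 is in S.
So we count subsets S of {A_1,...,A_3} with A_2 in S: choose freely among the other 2 atoms.
Count = 2^(3-1) = 2^2 = 4.


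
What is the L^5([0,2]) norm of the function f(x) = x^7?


Step 1: ||f||_5 = (integral_0^2 |x^7|^5 dx)^(1/5)
     = (integral_0^2 x^35 dx)^(1/5)
Step 2: integral_0^2 x^35 dx = [x^36/(36)] from 0 to 2 = 2^36/36
     = 68719476736/36 = 1.908874e+09
Step 3: ||f||_5 = (1.908874e+09)^(1/5) = 71.805129


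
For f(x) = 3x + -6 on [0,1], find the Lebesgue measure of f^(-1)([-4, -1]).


f^(-1)([-4, -1]) = {x : -4 <= 3x + -6 <= -1}
Solving: (-4 - -6)/3 <= x <= (-1 - -6)/3
= [0.666667, 1.666667]
Intersecting with [0,1]: [0.666667, 1]
Measure = 1 - 0.666667 = 0.333333


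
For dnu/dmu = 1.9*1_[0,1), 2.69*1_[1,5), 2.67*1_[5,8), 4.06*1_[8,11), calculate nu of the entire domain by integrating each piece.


Integrate each piece of the Radon-Nikodym derivative:
Step 1: integral_0^1 1.9 dx = 1.9*(1-0) = 1.9*1 = 1.9
Step 2: integral_1^5 2.69 dx = 2.69*(5-1) = 2.69*4 = 10.76
Step 3: integral_5^8 2.67 dx = 2.67*(8-5) = 2.67*3 = 8.01
Step 4: integral_8^11 4.06 dx = 4.06*(11-8) = 4.06*3 = 12.18
Total: 1.9 + 10.76 + 8.01 + 12.18 = 32.85


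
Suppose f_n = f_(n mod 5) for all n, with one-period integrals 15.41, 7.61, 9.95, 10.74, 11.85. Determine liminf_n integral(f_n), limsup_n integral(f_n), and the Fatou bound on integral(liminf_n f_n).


The sequence (integral(f_n)) is periodic with period 5, repeating the values 15.41, 7.61, 9.95, 10.74, 11.85 indefinitely.
Step 1: For a periodic sequence, every tail (a_m, a_(m+1), ...) contains all 5 period values infinitely often.
Step 2: Hence inf of every tail = min of the period values = min(15.41, 7.61, 9.95, 10.74, 11.85) = 7.61.
        liminf_n integral(f_n) = sup over m of (inf of tail from m) = 7.61.
Step 3: Similarly sup of every tail = max of the period values = 15.41.
        limsup_n integral(f_n) = 15.41.
Step 4: Fatou's lemma: integral(liminf_n f_n) <= liminf_n integral(f_n) = 7.61.
        So the integral of the pointwise liminf is at most 7.61.


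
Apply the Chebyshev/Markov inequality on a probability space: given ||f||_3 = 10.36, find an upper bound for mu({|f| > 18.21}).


Chebyshev/Markov inequality: mu(|f| > eps) <= (||f||_p / eps)^p
Step 1: ||f||_3 / eps = 10.36 / 18.21 = 0.568918
Step 2: Raise to power p = 3:
  (0.568918)^3 = 0.184141
Step 3: Therefore mu(|f| > 18.21) <= 0.184141


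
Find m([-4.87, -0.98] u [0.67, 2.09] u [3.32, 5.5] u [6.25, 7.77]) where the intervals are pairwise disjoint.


For pairwise disjoint intervals, m(union) = sum of lengths.
= (-0.98 - -4.87) + (2.09 - 0.67) + (5.5 - 3.32) + (7.77 - 6.25)
= 3.89 + 1.42 + 2.18 + 1.52
= 9.01


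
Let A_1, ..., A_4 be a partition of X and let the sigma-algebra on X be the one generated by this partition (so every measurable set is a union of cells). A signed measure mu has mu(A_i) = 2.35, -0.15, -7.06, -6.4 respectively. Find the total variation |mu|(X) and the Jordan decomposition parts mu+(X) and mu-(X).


Step 1: Every measurable set is a union of atoms (the cells / points), so a Hahn decomposition is
  obtained by grouping atoms by sign: P = union of atoms with mu > 0, N = union of the remaining atoms.
  Atoms in P (indices): 1;  atoms in N (indices): 2, 3, 4
  Positive values: 2.35
  Negative values: -0.15, -7.06, -6.4
Step 2: mu+(X) = mu(P) = sum of positive atom values = 2.35
Step 3: mu-(X) = -mu(N) = sum of |negative atom values| = 13.61
Step 4: |mu|(X) = mu+(X) + mu-(X) = 2.35 + 13.61 = 15.96


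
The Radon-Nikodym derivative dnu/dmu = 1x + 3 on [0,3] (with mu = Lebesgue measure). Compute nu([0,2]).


nu(A) = integral_A (dnu/dmu) dmu = integral_0^2 (1x + 3) dx
Step 1: Antiderivative F(x) = (1/2)x^2 + 3x
Step 2: F(2) = (1/2)*2^2 + 3*2 = 2 + 6 = 8
Step 3: F(0) = (1/2)*0^2 + 3*0 = 0.0 + 0 = 0.0
Step 4: nu([0,2]) = F(2) - F(0) = 8 - 0.0 = 8


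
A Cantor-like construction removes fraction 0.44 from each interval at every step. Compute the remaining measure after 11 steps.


Step 1: At each step, fraction remaining = 1 - 0.44 = 0.56
Step 2: After 11 steps, measure = (0.56)^11
Result = 0.001699


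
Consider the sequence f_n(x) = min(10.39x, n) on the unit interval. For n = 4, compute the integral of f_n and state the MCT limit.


f(x) = 10.39x on [0,1]; f_n(x) = min(10.39x, n). At n = 4:
Step 1: f(x) reaches 4 at x = 4/10.39 = 0.384986
Step 2: integral(f_4) = integral(10.39x, 0, 0.384986) + integral(4, 0.384986, 1)
       = 10.39*0.384986^2/2 + 4*(1 - 0.384986)
       = 0.769971 + 2.460058
       = 3.230029
Step 3: As n -> infinity, f_n increases to f, so by MCT integral(f_n) -> integral(f) = 10.39/2 = 5.195.
Convergence: integral(f_4) = 3.230029 -> 5.195 as n -> infinity


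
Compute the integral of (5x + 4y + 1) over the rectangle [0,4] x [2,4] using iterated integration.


By Fubini, integrate in x first, then y.
Step 1: Fix y, integrate over x in [0,4]:
  integral(5x + 4y + 1, x=0..4)
  = 5*(4^2 - 0^2)/2 + (4y + 1)*(4 - 0)
  = 40 + (4y + 1)*4
  = 40 + 16y + 4
  = 44 + 16y
Step 2: Integrate over y in [2,4]:
  integral(44 + 16y, y=2..4)
  = 44*2 + 16*(4^2 - 2^2)/2
  = 88 + 96
  = 184


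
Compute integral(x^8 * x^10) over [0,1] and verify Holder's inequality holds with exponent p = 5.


Step 1: Exact integral of f*g = integral(x^18, 0, 1) = 1/19
     = 0.052632
Step 2: Holder bound with p=5, q=1.25:
  ||f||_p = (integral x^40 dx)^(1/5) = (1/41)^(1/5) = 0.475821
  ||g||_q = (integral x^12.5 dx)^(1/1.25) = (1/13.5)^(1/1.25) = 0.124662
Step 3: Holder bound = ||f||_p * ||g||_q = 0.475821 * 0.124662 = 0.059317
Verification: 0.052632 <= 0.059317 (Holder holds)


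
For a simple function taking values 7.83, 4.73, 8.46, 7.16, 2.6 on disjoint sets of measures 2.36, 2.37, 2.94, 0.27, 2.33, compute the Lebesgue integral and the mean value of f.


Step 1: Integral = sum(value_i * measure_i)
= 7.83*2.36 + 4.73*2.37 + 8.46*2.94 + 7.16*0.27 + 2.6*2.33
= 18.4788 + 11.2101 + 24.8724 + 1.9332 + 6.058
= 62.5525
Step 2: Total measure of domain = 2.36 + 2.37 + 2.94 + 0.27 + 2.33 = 10.27
Step 3: Average value = 62.5525 / 10.27 = 6.090798


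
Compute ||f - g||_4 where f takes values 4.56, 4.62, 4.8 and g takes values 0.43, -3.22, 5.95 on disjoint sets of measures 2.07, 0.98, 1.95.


Step 1: Compute differences f_i - g_i:
  4.56 - 0.43 = 4.13
  4.62 - -3.22 = 7.84
  4.8 - 5.95 = -1.15
Step 2: Compute |diff|^4 * measure for each set:
  |4.13|^4 * 2.07 = 290.937838 * 2.07 = 602.241324
  |7.84|^4 * 0.98 = 3778.019983 * 0.98 = 3702.459584
  |-1.15|^4 * 1.95 = 1.749006 * 1.95 = 3.410562
Step 3: Sum = 4308.11147
Step 4: ||f-g||_4 = (4308.11147)^(1/4) = 8.101617


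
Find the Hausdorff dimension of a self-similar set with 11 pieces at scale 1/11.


For a self-similar set with N copies scaled by 1/r:
dim_H = log(N)/log(r) = log(11)/log(11)
= 2.397895/2.397895
= 1


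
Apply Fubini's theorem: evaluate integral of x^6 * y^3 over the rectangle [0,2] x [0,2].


By Fubini's theorem, the double integral factors as a product of single integrals:
Step 1: integral_0^2 x^6 dx = [x^7/7] from 0 to 2
     = 2^7/7 = 18.285714
Step 2: integral_0^2 y^3 dy = [y^4/4] from 0 to 2
     = 2^4/4 = 4
Step 3: Double integral = 18.285714 * 4 = 73.142857


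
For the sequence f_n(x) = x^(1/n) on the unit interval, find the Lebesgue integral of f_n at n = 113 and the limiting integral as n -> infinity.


At n = 113: f_113(x) = x^(1/113).
Step 1: integral(x^(1/113), 0, 1) = [x^(1/113+1) / (1/113+1)] from 0 to 1
     = 1 / (1/113 + 1) = 1 / ((113+1)/113) = 113/(113+1)
     = 113/114 = 0.991228
Step 2: As n -> infinity, f_n(x) = x^(1/n) -> 1 for x in (0,1], and f_n is increasing in n.
By MCT, lim_n integral(f_n) = integral(lim_n f_n) = integral(1, 0, 1) = 1.
Step 3: Verify convergence: 113/114 = 0.991228 -> 1


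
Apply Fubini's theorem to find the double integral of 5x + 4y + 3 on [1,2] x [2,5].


By Fubini, integrate in x first, then y.
Step 1: Fix y, integrate over x in [1,2]:
  integral(5x + 4y + 3, x=1..2)
  = 5*(2^2 - 1^2)/2 + (4y + 3)*(2 - 1)
  = 7.5 + (4y + 3)*1
  = 7.5 + 4y + 3
  = 10.5 + 4y
Step 2: Integrate over y in [2,5]:
  integral(10.5 + 4y, y=2..5)
  = 10.5*3 + 4*(5^2 - 2^2)/2
  = 31.5 + 42
  = 73.5


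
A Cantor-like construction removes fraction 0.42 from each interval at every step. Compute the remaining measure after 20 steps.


Step 1: At each step, fraction remaining = 1 - 0.42 = 0.58
Step 2: After 20 steps, measure = (0.58)^20
Result = 1.855923e-05


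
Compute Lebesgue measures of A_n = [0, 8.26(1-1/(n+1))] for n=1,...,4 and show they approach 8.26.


By continuity of measure from below: if A_n increases to A, then m(A_n) -> m(A).
Here A = [0, 8.26], so m(A) = 8.26
Step 1: a_1 = 8.26*(1 - 1/2) = 4.13, m(A_1) = 4.13
Step 2: a_2 = 8.26*(1 - 1/3) = 5.5067, m(A_2) = 5.5067
Step 3: a_3 = 8.26*(1 - 1/4) = 6.195, m(A_3) = 6.195
Step 4: a_4 = 8.26*(1 - 1/5) = 6.608, m(A_4) = 6.608
Limit: m(A_n) -> m([0,8.26]) = 8.26
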